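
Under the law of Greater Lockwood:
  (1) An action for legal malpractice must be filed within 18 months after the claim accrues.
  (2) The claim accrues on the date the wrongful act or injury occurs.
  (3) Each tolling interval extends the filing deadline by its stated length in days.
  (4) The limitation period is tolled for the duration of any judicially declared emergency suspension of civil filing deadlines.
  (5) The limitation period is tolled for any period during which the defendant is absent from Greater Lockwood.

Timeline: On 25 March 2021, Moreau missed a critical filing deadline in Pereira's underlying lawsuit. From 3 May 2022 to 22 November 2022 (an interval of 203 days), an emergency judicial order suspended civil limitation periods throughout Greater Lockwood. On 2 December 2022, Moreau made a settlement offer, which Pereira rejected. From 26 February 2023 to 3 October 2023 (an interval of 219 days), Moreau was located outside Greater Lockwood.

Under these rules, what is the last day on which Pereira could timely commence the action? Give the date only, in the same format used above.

21 November 2023

The claim accrued on 25 March 2021, when the wrongful act occurred.
The untolled deadline — 18 months after 25 March 2021 — is 25 September 2022.
The period was tolled for 203 days by the emergency suspension of filing deadlines (3 May 2022 to 22 November 2022), pushing the deadline to 16 April 2023.
The defendant's absence from the jurisdiction from 26 February 2023 to 3 October 2023 tolled the period for 219 days, extending the deadline to 21 November 2023.
None of the other events listed affects the running of the period under the stated rules.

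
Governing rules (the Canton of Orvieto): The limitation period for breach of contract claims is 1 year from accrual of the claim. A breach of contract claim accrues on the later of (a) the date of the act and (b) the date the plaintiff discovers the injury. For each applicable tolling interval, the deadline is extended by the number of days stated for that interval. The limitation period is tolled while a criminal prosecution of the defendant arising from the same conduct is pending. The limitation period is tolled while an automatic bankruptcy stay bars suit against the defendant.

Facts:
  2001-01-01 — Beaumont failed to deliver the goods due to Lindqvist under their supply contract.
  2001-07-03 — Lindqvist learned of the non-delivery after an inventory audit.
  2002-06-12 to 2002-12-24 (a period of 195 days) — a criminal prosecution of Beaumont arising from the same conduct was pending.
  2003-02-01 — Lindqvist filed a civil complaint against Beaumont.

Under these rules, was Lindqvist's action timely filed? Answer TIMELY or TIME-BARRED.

The claim accrued on 2001-07-03 — the later of the 2001-01-01 act and the 2001-07-03 discovery.
Adding the 1 year base period to 2001-07-03 gives a deadline of 2002-07-03, before any tolling.
Because the pending criminal prosecution ran from 2002-06-12 to 2002-12-24, the deadline is extended by 195 days to 2003-01-14.
The 2003-02-01 filing falls after the 2003-01-14 deadline; the claim is time-barred.

TIME-BARRED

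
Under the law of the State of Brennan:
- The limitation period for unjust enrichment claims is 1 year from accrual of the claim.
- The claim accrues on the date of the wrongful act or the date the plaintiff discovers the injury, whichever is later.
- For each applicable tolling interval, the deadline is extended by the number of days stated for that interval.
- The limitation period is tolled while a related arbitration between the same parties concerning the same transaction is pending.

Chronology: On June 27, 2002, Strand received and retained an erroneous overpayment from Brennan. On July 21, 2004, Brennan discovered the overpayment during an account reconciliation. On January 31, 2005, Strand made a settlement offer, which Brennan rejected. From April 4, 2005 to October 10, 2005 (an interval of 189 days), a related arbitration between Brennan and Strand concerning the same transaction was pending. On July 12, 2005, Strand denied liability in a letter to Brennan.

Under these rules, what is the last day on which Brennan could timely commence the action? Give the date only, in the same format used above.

The claim accrued on July 21, 2004 — the later of the June 27, 2002 act and the July 21, 2004 discovery.
The untolled deadline — 1 year after July 21, 2004 — is July 21, 2005.
The pending related arbitration from April 4, 2005 to October 10, 2005 tolled the period for 189 days, extending the deadline to January 26, 2006.
None of the other events listed affects the running of the period under the stated rules.

January 26, 2006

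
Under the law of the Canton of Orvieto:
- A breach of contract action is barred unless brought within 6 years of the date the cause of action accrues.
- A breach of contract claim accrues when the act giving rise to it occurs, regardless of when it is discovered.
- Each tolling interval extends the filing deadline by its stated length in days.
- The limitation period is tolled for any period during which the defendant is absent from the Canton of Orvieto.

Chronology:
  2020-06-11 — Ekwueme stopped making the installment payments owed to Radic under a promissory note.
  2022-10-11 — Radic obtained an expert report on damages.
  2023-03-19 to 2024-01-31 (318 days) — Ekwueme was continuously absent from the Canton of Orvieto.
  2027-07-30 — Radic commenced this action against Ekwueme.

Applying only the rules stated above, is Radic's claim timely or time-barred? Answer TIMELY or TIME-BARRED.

The cause of action accrued on 2020-06-11, the date of the act.
Adding the 6 years base period to 2020-06-11 gives a deadline of 2026-06-11, before any tolling.
The defendant's absence from the jurisdiction from 2023-03-19 to 2024-01-31 tolled the period for 318 days, extending the deadline to 2027-04-25.
The other events in the timeline have no effect on the limitation period under the stated rules.
Filing on 2027-07-30 missed the 2027-04-25 deadline — the action is time-barred.

TIME-BARRED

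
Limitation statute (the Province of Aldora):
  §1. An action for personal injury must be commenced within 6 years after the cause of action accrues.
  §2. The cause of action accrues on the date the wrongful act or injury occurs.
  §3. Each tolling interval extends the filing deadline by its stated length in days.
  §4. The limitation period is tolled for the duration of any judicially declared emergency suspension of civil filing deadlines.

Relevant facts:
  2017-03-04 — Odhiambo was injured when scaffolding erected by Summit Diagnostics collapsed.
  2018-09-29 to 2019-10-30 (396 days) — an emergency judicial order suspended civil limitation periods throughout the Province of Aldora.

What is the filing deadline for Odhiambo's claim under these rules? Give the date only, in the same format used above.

2024-04-03

The cause of action accrued on 2017-03-04, the date of the act.
The untolled deadline — 6 years after 2017-03-04 — is 2023-03-04.
The emergency suspension of filing deadlines from 2018-09-29 to 2019-10-30 tolled the period for 396 days, extending the deadline to 2024-04-03.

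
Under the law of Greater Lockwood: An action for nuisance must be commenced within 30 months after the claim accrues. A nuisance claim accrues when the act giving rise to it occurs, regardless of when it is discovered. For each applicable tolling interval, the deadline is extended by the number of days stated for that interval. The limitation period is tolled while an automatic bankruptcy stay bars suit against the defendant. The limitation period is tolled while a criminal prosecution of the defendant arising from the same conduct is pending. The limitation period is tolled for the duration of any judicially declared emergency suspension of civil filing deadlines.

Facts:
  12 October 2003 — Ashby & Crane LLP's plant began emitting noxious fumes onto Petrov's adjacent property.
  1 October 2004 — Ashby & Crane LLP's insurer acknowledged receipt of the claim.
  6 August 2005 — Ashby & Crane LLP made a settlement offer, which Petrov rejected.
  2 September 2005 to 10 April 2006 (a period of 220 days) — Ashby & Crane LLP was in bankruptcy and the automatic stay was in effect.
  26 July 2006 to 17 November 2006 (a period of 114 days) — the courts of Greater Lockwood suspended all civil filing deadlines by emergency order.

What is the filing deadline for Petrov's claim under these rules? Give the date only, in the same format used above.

12 March 2007

The limitation period began to run on 12 October 2003.
Adding the 30 months base period to 12 October 2003 gives a deadline of 12 April 2006, before any tolling.
The period was tolled for 220 days by the automatic bankruptcy stay (2 September 2005 to 10 April 2006), pushing the deadline to 18 November 2006.
The period was tolled for 114 days by the emergency suspension of filing deadlines (26 July 2006 to 17 November 2006), pushing the deadline to 12 March 2007.
Nothing else in the chronology tolls or restarts the period.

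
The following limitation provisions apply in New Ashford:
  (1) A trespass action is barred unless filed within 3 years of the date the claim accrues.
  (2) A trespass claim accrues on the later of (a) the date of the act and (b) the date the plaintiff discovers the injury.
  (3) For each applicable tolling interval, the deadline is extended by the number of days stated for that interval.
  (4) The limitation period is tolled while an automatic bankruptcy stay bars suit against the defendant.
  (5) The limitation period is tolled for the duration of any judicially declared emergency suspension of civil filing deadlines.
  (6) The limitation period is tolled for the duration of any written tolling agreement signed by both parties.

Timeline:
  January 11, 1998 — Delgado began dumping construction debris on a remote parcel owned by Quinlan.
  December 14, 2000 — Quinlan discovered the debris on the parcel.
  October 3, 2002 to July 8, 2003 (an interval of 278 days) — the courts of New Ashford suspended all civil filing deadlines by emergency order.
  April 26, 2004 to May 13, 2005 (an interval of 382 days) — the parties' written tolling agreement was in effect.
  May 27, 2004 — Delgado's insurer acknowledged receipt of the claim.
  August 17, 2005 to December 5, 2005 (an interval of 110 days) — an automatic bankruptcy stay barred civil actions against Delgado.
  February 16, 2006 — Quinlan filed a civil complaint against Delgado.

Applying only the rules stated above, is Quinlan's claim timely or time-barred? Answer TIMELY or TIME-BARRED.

TIME-BARRED

The claim accrued on December 14, 2000 — the later of the January 11, 1998 act and the December 14, 2000 discovery.
Adding the 3 years base period to December 14, 2000 gives a deadline of December 14, 2003, before any tolling.
The emergency suspension of filing deadlines from October 3, 2002 to July 8, 2003 tolled the period for 278 days, extending the deadline to September 17, 2004.
The written tolling agreement from April 26, 2004 to May 13, 2005 tolled the period for 382 days, extending the deadline to October 4, 2005.
Because the automatic bankruptcy stay ran from August 17, 2005 to December 5, 2005, the deadline is extended by 110 days to January 22, 2006.
The other events in the timeline have no effect on the limitation period under the stated rules.
Filing on February 16, 2006 missed the January 22, 2006 deadline — the action is time-barred.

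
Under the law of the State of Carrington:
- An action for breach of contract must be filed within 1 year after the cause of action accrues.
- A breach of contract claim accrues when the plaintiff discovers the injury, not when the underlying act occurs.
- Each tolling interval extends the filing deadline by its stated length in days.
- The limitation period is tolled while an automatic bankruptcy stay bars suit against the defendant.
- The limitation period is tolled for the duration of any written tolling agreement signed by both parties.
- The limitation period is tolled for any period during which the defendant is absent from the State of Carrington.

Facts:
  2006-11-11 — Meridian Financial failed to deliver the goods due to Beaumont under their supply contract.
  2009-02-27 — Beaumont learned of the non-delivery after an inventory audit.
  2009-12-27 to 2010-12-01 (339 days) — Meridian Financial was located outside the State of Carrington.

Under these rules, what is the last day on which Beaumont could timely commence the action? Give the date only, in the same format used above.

Under the discovery rule, the claim accrued on 2009-02-27, when Beaumont discovered the injury — not on the 2006-11-11 date of the underlying act.
1 year from 2009-02-27 is 2010-02-27.
Because the defendant's absence from the jurisdiction ran from 2009-12-27 to 2010-12-01, the deadline is extended by 339 days to 2011-02-01.

2011-02-01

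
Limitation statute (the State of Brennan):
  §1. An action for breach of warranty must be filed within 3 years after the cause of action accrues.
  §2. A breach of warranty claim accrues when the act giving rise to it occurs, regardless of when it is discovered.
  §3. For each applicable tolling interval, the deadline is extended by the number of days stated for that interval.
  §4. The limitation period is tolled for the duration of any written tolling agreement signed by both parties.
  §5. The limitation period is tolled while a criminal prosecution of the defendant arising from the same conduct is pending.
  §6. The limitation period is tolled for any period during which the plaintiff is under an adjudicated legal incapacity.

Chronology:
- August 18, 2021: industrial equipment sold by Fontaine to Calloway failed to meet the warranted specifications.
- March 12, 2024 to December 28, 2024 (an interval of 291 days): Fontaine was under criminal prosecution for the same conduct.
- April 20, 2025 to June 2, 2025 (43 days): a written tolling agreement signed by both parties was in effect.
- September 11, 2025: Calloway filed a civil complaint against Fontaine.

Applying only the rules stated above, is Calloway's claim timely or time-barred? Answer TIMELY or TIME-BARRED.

TIME-BARRED

The claim accrued on August 18, 2021, when the wrongful act occurred.
The untolled deadline — 3 years after August 18, 2021 — is August 18, 2024.
The pending criminal prosecution from March 12, 2024 to December 28, 2024 tolled the period for 291 days, extending the deadline to June 5, 2025.
The period was tolled for 43 days by the written tolling agreement (April 20, 2025 to June 2, 2025), pushing the deadline to July 18, 2025.
The September 11, 2025 filing falls after the July 18, 2025 deadline; the claim is time-barred.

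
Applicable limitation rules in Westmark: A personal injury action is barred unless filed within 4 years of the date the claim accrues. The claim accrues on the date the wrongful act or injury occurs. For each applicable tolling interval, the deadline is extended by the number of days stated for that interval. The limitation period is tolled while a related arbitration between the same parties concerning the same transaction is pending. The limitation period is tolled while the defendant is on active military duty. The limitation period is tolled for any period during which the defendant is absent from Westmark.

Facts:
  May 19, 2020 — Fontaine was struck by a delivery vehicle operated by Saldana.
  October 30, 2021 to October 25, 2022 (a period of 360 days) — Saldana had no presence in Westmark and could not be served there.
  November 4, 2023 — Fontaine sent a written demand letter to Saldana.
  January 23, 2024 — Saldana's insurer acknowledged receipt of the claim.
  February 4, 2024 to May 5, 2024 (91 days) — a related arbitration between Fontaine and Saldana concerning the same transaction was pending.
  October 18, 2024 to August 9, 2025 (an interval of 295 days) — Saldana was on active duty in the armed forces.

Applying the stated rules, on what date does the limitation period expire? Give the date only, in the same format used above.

The limitation period began to run on May 19, 2020.
The untolled deadline — 4 years after May 19, 2020 — is May 19, 2024.
The defendant's absence from the jurisdiction from October 30, 2021 to October 25, 2022 tolled the period for 360 days, extending the deadline to May 14, 2025.
Because the pending related arbitration ran from February 4, 2024 to May 5, 2024, the deadline is extended by 91 days to August 13, 2025.
The period was tolled for 295 days by the defendant's active military service (October 18, 2024 to August 9, 2025), pushing the deadline to June 4, 2026.
Nothing else in the chronology tolls or restarts the period.

June 4, 2026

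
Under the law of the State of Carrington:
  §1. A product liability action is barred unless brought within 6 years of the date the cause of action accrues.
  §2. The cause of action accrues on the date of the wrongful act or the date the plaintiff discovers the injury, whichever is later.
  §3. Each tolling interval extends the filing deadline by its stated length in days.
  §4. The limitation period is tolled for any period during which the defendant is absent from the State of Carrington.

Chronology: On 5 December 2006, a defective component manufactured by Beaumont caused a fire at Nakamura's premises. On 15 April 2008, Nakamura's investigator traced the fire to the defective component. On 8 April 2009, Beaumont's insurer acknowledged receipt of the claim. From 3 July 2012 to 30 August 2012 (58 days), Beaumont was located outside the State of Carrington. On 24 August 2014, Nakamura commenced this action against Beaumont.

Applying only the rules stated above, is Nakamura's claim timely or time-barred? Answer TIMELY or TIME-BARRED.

TIME-BARRED

Because discovery on 15 April 2008 post-dates the 5 December 2006 act, accrual under the later-of rule falls on 15 April 2008.
6 years from 15 April 2008 is 15 April 2014.
The period was tolled for 58 days by the defendant's absence from the jurisdiction (3 July 2012 to 30 August 2012), pushing the deadline to 12 June 2014.
None of the other events listed affects the running of the period under the stated rules.
Nakamura filed on 24 August 2014, after the 12 June 2014 deadline, so the action is time-barred.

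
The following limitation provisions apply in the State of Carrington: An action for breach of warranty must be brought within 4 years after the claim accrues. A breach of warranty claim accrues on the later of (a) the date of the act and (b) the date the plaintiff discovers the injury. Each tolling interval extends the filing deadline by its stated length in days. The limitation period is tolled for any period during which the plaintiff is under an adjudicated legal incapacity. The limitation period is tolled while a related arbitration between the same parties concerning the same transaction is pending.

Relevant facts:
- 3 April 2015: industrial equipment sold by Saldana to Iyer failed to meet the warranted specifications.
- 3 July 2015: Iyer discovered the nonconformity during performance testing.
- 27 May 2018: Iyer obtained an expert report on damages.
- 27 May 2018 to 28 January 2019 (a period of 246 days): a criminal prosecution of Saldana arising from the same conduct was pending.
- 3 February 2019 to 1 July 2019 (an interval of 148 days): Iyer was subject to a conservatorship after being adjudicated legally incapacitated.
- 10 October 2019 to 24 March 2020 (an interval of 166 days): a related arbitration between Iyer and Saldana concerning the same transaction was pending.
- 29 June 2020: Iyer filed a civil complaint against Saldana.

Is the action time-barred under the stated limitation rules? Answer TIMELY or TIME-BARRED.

Taking the later of the act (3 April 2015) and discovery (3 July 2015), the claim accrued on 3 July 2015.
The untolled deadline — 4 years after 3 July 2015 — is 3 July 2019.
The period was tolled for 148 days by the plaintiff's legal incapacity (3 February 2019 to 1 July 2019), pushing the deadline to 28 November 2019.
Because the pending related arbitration ran from 10 October 2019 to 24 March 2020, the deadline is extended by 166 days to 12 May 2020.
No stated provision tolls the period for a criminal prosecution, so the interval from 27 May 2018 to 28 January 2019 has no effect on the deadline.
None of the other events listed affects the running of the period under the stated rules.
Iyer filed on 29 June 2020, after the 12 May 2020 deadline, so the action is time-barred.

TIME-BARRED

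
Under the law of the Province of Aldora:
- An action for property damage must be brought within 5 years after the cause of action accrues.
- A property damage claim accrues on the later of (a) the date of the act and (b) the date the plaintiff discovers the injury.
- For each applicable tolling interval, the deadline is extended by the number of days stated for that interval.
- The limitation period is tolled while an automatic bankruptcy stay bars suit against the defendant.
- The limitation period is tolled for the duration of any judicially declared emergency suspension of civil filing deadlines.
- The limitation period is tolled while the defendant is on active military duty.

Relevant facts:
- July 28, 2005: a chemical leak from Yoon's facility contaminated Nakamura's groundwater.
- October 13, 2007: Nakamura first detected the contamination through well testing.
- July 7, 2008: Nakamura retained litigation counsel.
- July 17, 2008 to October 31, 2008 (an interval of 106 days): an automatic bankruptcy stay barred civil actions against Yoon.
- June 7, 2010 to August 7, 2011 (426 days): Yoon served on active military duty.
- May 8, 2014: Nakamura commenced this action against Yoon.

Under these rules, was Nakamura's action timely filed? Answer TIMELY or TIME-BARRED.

TIME-BARRED

The claim accrued on October 13, 2007 — the later of the July 28, 2005 act and the October 13, 2007 discovery.
5 years from October 13, 2007 is October 13, 2012.
The period was tolled for 106 days by the automatic bankruptcy stay (July 17, 2008 to October 31, 2008), pushing the deadline to January 27, 2013.
Because the defendant's active military service ran from June 7, 2010 to August 7, 2011, the deadline is extended by 426 days to March 29, 2014.
The other events in the timeline have no effect on the limitation period under the stated rules.
The May 8, 2014 filing falls after the March 29, 2014 deadline; the claim is time-barred.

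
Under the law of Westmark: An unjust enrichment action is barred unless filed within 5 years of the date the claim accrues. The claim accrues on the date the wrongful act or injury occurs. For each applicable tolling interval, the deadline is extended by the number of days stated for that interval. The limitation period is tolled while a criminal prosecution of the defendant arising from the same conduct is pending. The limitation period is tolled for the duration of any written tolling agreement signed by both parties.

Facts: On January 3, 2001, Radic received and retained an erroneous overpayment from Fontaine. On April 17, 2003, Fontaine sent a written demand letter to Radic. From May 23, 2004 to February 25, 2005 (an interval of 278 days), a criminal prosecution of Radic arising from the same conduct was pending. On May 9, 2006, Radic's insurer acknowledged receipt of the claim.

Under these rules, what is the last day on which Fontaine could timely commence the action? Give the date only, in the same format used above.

The claim accrued on January 3, 2001, when the wrongful act occurred.
5 years from January 3, 2001 is January 3, 2006.
The period was tolled for 278 days by the pending criminal prosecution (May 23, 2004 to February 25, 2005), pushing the deadline to October 8, 2006.
The other events in the timeline have no effect on the limitation period under the stated rules.

October 8, 2006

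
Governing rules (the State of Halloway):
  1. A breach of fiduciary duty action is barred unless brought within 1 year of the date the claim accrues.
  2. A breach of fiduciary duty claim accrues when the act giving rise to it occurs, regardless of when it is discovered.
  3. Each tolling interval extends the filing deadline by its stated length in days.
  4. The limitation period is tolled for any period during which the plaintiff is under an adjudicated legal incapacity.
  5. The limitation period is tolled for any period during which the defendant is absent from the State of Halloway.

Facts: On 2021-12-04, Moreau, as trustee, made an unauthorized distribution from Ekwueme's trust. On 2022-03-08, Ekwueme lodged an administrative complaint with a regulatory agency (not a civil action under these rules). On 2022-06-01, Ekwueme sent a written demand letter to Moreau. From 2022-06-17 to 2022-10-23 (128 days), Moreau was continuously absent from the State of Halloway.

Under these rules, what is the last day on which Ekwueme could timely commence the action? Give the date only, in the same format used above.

The claim accrued on 2021-12-04, the date of the act.
Adding the 1 year base period to 2021-12-04 gives a deadline of 2022-12-04, before any tolling.
Because the defendant's absence from the jurisdiction ran from 2022-06-17 to 2022-10-23, the deadline is extended by 128 days to 2023-04-11.
The other events in the timeline have no effect on the limitation period under the stated rules.

2023-04-11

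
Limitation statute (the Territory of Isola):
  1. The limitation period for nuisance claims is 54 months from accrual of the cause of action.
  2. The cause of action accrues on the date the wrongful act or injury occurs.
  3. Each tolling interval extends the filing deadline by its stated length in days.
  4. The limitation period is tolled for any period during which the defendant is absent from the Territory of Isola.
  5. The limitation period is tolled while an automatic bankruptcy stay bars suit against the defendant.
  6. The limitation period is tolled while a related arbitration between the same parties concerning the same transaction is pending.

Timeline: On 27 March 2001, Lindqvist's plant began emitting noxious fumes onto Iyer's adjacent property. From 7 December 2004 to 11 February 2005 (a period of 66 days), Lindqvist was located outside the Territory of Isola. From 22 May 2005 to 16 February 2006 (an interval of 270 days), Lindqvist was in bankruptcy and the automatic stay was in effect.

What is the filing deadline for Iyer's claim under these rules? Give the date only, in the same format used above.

The cause of action accrued on 27 March 2001, the date of the act.
Adding the 54 months base period to 27 March 2001 gives a deadline of 27 September 2005, before any tolling.
The defendant's absence from the jurisdiction from 7 December 2004 to 11 February 2005 tolled the period for 66 days, extending the deadline to 2 December 2005.
The automatic bankruptcy stay from 22 May 2005 to 16 February 2006 tolled the period for 270 days, extending the deadline to 29 August 2006.

29 August 2006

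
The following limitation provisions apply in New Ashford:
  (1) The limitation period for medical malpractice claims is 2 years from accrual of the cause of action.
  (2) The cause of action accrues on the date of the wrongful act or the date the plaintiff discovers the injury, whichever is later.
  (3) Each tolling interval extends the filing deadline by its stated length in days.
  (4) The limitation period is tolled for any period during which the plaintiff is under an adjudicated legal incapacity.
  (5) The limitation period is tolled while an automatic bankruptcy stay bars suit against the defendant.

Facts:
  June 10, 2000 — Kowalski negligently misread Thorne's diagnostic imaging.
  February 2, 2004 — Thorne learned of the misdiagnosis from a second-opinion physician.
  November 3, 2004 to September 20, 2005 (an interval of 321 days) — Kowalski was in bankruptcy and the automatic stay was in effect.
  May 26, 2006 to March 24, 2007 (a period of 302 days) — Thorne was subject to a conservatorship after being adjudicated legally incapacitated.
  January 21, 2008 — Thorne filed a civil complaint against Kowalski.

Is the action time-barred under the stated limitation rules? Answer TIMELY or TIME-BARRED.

Because discovery on February 2, 2004 post-dates the June 10, 2000 act, accrual under the later-of rule falls on February 2, 2004.
2 years from February 2, 2004 is February 2, 2006.
The automatic bankruptcy stay from November 3, 2004 to September 20, 2005 tolled the period for 321 days, extending the deadline to December 20, 2006.
Because the plaintiff's legal incapacity ran from May 26, 2006 to March 24, 2007, the deadline is extended by 302 days to October 18, 2007.
The January 21, 2008 filing falls after the October 18, 2007 deadline; the claim is time-barred.

TIME-BARRED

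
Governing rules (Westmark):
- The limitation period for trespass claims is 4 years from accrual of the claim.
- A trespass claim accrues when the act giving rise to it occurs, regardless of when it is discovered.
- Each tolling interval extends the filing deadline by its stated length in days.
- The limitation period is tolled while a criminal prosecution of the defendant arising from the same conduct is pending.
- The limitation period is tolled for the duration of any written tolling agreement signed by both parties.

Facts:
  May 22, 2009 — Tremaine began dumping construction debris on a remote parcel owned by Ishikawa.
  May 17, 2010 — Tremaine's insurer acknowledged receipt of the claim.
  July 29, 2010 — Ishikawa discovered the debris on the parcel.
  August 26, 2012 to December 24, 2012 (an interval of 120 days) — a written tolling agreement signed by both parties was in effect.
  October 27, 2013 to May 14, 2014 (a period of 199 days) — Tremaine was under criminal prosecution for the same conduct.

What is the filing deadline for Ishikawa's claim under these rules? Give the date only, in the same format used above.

September 19, 2013

Accrual is governed by the date of the act, so the period began to run on May 22, 2009; the later discovery on July 29, 2010 is irrelevant under the stated rule.
The untolled deadline — 4 years after May 22, 2009 — is May 22, 2013.
Because the written tolling agreement ran from August 26, 2012 to December 24, 2012, the deadline is extended by 120 days to September 19, 2013.
The pending criminal prosecution starting October 27, 2013 came too late — the period had run on September 19, 2013 — and so does not extend the deadline.
None of the other events listed affects the running of the period under the stated rules.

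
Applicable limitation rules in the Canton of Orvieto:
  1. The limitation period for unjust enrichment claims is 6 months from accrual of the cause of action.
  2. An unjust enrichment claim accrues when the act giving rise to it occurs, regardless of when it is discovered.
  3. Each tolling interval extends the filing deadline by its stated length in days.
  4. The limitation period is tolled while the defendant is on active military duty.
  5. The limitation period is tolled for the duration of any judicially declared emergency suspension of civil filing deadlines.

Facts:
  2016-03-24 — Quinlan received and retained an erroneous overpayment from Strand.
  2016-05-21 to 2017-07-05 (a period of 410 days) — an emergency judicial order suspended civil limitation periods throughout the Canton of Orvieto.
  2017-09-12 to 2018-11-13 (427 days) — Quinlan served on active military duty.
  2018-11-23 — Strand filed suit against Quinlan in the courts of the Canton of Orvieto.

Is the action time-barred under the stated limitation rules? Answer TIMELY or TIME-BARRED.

The cause of action accrued on 2016-03-24, the date of the act.
Adding the 6 months base period to 2016-03-24 gives a deadline of 2016-09-24, before any tolling.
Because the emergency suspension of filing deadlines ran from 2016-05-21 to 2017-07-05, the deadline is extended by 410 days to 2017-11-08.
The period was tolled for 427 days by the defendant's active military service (2017-09-12 to 2018-11-13), pushing the deadline to 2019-01-09.
The 2018-11-23 filing precedes the 2019-01-09 deadline; the claim is timely.

TIMELY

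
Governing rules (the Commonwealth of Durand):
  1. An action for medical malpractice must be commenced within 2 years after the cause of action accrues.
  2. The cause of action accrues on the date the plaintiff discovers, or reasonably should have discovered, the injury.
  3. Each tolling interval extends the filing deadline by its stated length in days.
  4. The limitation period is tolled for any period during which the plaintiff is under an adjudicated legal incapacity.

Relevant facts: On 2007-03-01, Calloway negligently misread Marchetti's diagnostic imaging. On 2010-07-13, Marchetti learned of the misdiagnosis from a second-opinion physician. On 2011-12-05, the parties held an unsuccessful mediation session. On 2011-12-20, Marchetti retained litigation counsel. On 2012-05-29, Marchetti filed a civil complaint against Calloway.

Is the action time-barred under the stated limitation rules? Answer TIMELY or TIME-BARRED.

Under the discovery rule, the claim accrued on 2010-07-13, when Marchetti discovered the injury — not on the 2007-03-01 date of the underlying act.
2 years from 2010-07-13 is 2012-07-13.
Nothing else in the chronology tolls or restarts the period.
Marchetti filed on 2012-05-29, before the 2012-07-13 deadline, so the action is timely.

TIMELY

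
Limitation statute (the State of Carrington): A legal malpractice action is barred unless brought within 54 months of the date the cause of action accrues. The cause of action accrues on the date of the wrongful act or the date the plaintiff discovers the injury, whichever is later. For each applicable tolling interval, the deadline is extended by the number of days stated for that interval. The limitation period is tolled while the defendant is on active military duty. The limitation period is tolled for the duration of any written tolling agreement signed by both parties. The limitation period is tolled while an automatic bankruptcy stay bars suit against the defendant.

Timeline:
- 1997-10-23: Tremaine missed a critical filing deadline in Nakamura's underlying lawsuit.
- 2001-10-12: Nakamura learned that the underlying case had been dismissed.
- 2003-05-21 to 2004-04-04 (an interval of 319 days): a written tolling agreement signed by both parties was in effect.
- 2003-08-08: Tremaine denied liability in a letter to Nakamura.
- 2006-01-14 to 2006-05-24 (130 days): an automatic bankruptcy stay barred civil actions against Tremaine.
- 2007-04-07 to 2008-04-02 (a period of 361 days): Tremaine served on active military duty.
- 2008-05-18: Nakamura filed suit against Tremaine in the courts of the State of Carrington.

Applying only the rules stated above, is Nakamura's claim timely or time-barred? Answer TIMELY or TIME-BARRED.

TIMELY

The claim accrued on 2001-10-12 — the later of the 1997-10-23 act and the 2001-10-12 discovery.
54 months from 2001-10-12 is 2006-04-12.
The written tolling agreement from 2003-05-21 to 2004-04-04 tolled the period for 319 days, extending the deadline to 2007-02-25.
The period was tolled for 130 days by the automatic bankruptcy stay (2006-01-14 to 2006-05-24), pushing the deadline to 2007-07-05.
Because the defendant's active military service ran from 2007-04-07 to 2008-04-02, the deadline is extended by 361 days to 2008-06-30.
The other events in the timeline have no effect on the limitation period under the stated rules.
Nakamura filed on 2008-05-18, before the 2008-06-30 deadline, so the action is timely.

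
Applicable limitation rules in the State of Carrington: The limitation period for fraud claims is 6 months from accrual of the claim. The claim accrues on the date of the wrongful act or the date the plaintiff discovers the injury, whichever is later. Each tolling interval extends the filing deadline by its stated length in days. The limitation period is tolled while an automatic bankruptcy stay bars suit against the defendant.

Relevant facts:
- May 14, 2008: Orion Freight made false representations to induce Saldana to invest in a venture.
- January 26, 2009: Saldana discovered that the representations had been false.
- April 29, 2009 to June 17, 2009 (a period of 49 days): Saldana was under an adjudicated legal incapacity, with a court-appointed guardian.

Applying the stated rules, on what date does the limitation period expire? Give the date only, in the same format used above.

July 26, 2009

Taking the later of the act (May 14, 2008) and discovery (January 26, 2009), the claim accrued on January 26, 2009.
6 months from January 26, 2009 is July 26, 2009.
No stated provision tolls the period for the plaintiff's incapacity, so the interval from April 29, 2009 to June 17, 2009 has no effect on the deadline.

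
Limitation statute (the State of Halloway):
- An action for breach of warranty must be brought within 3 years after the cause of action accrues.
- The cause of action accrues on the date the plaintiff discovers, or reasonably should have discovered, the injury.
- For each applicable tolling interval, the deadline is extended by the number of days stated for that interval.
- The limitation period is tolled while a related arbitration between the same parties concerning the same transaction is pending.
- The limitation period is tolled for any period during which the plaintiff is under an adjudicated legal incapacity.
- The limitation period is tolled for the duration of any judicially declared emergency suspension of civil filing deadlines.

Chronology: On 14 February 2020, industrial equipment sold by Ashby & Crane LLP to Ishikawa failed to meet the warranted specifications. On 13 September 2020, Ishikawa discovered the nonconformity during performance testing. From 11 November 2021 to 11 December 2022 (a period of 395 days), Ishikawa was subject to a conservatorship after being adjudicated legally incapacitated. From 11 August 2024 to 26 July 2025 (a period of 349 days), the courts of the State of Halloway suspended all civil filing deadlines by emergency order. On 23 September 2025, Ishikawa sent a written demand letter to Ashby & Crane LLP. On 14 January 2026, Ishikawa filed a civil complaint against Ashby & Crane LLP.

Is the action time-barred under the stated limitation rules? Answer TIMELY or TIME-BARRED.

TIME-BARRED

Under the discovery rule, the claim accrued on 13 September 2020, when Ishikawa discovered the injury — not on the 14 February 2020 date of the underlying act.
The untolled deadline — 3 years after 13 September 2020 — is 13 September 2023.
Because the plaintiff's legal incapacity ran from 11 November 2021 to 11 December 2022, the deadline is extended by 395 days to 12 October 2024.
The period was tolled for 349 days by the emergency suspension of filing deadlines (11 August 2024 to 26 July 2025), pushing the deadline to 26 September 2025.
The other events in the timeline have no effect on the limitation period under the stated rules.
Ishikawa filed on 14 January 2026, after the 26 September 2025 deadline, so the action is time-barred.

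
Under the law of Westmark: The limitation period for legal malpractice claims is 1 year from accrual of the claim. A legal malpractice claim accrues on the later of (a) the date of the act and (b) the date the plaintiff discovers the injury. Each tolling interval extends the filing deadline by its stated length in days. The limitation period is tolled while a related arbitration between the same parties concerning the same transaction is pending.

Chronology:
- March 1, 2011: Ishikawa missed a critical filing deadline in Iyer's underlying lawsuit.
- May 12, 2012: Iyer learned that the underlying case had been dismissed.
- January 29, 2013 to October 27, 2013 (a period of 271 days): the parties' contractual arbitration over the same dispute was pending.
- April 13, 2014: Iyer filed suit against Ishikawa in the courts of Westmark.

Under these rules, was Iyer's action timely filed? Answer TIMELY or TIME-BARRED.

TIME-BARRED

The claim accrued on May 12, 2012 — the later of the March 1, 2011 act and the May 12, 2012 discovery.
Adding the 1 year base period to May 12, 2012 gives a deadline of May 12, 2013, before any tolling.
The pending related arbitration from January 29, 2013 to October 27, 2013 tolled the period for 271 days, extending the deadline to February 7, 2014.
Filing on April 13, 2014 missed the February 7, 2014 deadline — the action is time-barred.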